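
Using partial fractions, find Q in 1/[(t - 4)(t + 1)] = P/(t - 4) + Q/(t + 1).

Cover-up at t = -1: Q = 1/(-1 - 4) = -1/5


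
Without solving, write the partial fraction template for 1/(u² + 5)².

Repeated quadratic factor: (αu + β)/(u² + 5) + (γu + δ)/(u² + 5)²


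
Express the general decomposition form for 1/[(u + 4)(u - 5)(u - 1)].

Three distinct linear factors: P/(u + 4) + Q/(u - 5) + R/(u - 1)


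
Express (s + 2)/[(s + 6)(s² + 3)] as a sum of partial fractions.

At s=-6: A = (1·(-6) + 2)/((-6)² + 3) = -4/39. B = -A = 4/39, C = 1 - (-6)·A = 5/13
Result: (-4/39)/(s + 6) + ((4/39)s + 5/13)/(s² + 3)


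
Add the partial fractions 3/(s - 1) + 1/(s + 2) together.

Common denominator (s - 1)(s + 2). Numerator: 3(s + 2) + 1(s - 1) = (3s + 6) + (s - 1) = 4s + 5
Result: (4s + 5)/[(s - 1)(s + 2)]


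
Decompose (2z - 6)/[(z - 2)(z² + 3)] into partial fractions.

At z=2: A = (2·2 - 6)/(2² + 3) = -2/7. B = -A = 2/7, C = 2 - 2·A = 18/7
Result: (-2/7)/(z - 2) + ((2/7)z + 18/7)/(z² + 3)


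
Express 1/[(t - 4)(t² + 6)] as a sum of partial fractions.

Cover-up at t = 4: A = 1/(4² + 6) = 1/22. Then B = -A = -1/22, C = -A·(0 + 4) = -2/11
Result: (1/22)/(t - 4) - ((1/22)t + 2/11)/(t² + 6)


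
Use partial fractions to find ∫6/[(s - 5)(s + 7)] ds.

Decompose: 6/[(s - 5)(s + 7)] = (1/2)/(s - 5) - (1/2)/(s + 7). Integrate each term: (1/2) ln|(s - 5)| - (1/2) ln|(s + 7)| + C


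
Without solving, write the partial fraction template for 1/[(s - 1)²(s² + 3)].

Repeated linear + quadratic: P/(s - 1) + Q/(s - 1)² + (Rs + S)/(s² + 3)


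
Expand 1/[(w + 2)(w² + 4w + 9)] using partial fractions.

Cover-up at w = -2: P = 1/((-2)² + 4·(-2) + 9) = 1/5. Then Q = -P = -1/5, R = -P·(4 - 2) = -2/5
Result: (1/5)/(w + 2) - ((1/5)w + 2/5)/(w² + 4w + 9)


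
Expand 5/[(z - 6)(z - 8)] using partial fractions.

5/(z - 6)(z - 8) = P/(z - 6) + Q/(z - 8). P = 5/(6 - 8) = -5/2, Q = 5/(8 - 6) = 5/2
Result: (-5/2)/(z - 6) + (5/2)/(z - 8)


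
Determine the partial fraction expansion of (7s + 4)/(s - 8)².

(7s + 4) = P(s - 8) + Q. At s = 8: Q = 7·8 + 4 = 60. Coeff of s: P = 7
Result: 7/(s - 8) + 60/(s - 8)²


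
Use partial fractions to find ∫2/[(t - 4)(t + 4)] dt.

Decompose: 2/[(t - 4)(t + 4)] = (1/4)/(t - 4) - (1/4)/(t + 4). Integrate each term: (1/4) ln|(t - 4)| - (1/4) ln|(t + 4)| + C


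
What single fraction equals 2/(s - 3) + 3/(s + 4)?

Common denominator (s - 3)(s + 4). Numerator: 2(s + 4) + 3(s - 3) = (2s + 8) + (3s - 9) = 5s - 1
Result: (5s - 1)/[(s - 3)(s + 4)]


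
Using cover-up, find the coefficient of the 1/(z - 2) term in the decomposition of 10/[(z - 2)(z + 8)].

Cover (z - 2), set z=2: 10/((z + 8) at z=2) = 10/(10) = 1


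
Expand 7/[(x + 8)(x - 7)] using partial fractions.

7/(x + 8)(x - 7) = P/(x + 8) + Q/(x - 7). P = 7/(-8 - 7) = -7/15, Q = 7/(7 + 8) = 7/15
Result: (-7/15)/(x + 8) + (7/15)/(x - 7)


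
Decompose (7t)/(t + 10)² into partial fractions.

(7t) = α(t + 10) + β. At t = -10: β = 7·(-10) + 0 = -70. Coeff of t: α = 7
Result: 7/(t + 10) - 70/(t + 10)²


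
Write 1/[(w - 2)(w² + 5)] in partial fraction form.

Cover-up at w = 2: A = 1/(2² + 5) = 1/9. Then B = -A = -1/9, C = -A·(0 + 2) = -2/9
Result: (1/9)/(w - 2) - ((1/9)w + 2/9)/(w² + 5)


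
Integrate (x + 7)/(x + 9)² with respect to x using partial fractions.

Decompose: α = 1, β = 1·(-9) + 7 = -2, so (x + 7)/(x + 9)² = 1/(x + 9) - 2/(x + 9)². Integrate: ∫ α/(x + 9) dx = ln|(x + 9)|; ∫ β/(x + 9)² dx = 2/(x + 9). Sum: ln|(x + 9)| + 2/(x + 9) + C


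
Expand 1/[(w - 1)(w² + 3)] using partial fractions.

Cover-up at w = 1: P = 1/(1² + 3) = 1/4. Then Q = -P = -1/4, R = -P·(0 + 1) = -1/4
Result: (1/4)/(w - 1) - ((1/4)w + 1/4)/(w² + 3)


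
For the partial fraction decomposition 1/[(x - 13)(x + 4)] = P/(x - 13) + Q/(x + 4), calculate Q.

Cover-up at x = -4: Q = 1/(-4 - 13) = -1/17


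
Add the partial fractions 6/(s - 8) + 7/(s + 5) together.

Common denominator (s - 8)(s + 5). Numerator: 6(s + 5) + 7(s - 8) = (6s + 30) + (7s - 56) = 13s - 26
Result: (13s - 26)/[(s - 8)(s + 5)]


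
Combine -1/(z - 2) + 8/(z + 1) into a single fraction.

Common denominator (z - 2)(z + 1). Numerator: -1(z + 1) + 8(z - 2) = (-z - 1) + (8z - 16) = 7z - 17
Result: (7z - 17)/[(z - 2)(z + 1)]


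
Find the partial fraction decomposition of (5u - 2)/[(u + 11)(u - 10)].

At u=-11: α = (5·(-11) - 2)/(-11 - 10) = 19/7. At u=10: β = (5·10 - 2)/(10 + 11) = 16/7
Result: (19/7)/(u + 11) + (16/7)/(u - 10)


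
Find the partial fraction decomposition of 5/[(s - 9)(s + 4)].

5/(s - 9)(s + 4) = P/(s - 9) + Q/(s + 4). P = 5/(9 + 4) = 5/13, Q = 5/(-4 - 9) = -5/13
Result: (5/13)/(s - 9) - (5/13)/(s + 4)


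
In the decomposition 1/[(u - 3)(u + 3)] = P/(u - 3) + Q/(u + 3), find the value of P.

Cover-up at u = 3: P = 1/(3 + 3) = 1/6


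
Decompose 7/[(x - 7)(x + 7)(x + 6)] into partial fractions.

Using cover-up method: P = 1/26, Q = 1/2, R = -7/13
Result: (1/26)/(x - 7) + (1/2)/(x + 7) - (7/13)/(x + 6)


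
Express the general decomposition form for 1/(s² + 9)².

Repeated quadratic factor: (αs + β)/(s² + 9) + (γs + δ)/(s² + 9)²


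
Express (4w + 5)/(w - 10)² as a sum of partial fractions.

(4w + 5) = P(w - 10) + Q. At w = 10: Q = 4·10 + 5 = 45. Coeff of w: P = 4
Result: 4/(w - 10) + 45/(w - 10)²


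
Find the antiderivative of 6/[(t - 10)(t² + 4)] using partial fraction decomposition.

Cover-up at t=10: A = 6/(10²+4) = 3/52. Coeff matching: B = -3/52, C = -15/26. Decomposition: (3/52)/(t - 10) - ((3/52)t + 15/26)/(t² + 4). Integrate: linear → ln, quadratic → (1/2)ln + arctan: (3/52) ln|(t - 10)| - (3/104) ln(t² + 4) - (15/52) arctan(t/2) + C


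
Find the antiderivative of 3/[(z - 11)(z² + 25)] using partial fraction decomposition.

Cover-up at z=11: A = 3/(11²+25) = 3/146. Coeff matching: B = -3/146, C = -33/146. Decomposition: (3/146)/(z - 11) - ((3/146)z + 33/146)/(z² + 25). Integrate: linear → ln, quadratic → (1/2)ln + arctan: (3/146) ln|(z - 11)| - (3/292) ln(z² + 25) - (33/730) arctan(z/5) + C


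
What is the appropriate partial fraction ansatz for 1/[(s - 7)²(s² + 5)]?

Repeated linear + quadratic: A/(s - 7) + B/(s - 7)² + (Cs + D)/(s² + 5)


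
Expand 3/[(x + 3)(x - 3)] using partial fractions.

3/(x + 3)(x - 3) = P/(x + 3) + Q/(x - 3). P = 3/(-3 - 3) = -1/2, Q = 3/(3 + 3) = 1/2
Result: (-1/2)/(x + 3) + (1/2)/(x - 3)


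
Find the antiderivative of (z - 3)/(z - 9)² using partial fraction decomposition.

Decompose: P = 1, Q = 1·9 - 3 = 6, so (z - 3)/(z - 9)² = 1/(z - 9) + 6/(z - 9)². Integrate: ∫ P/(z - 9) dz = ln|(z - 9)|; ∫ Q/(z - 9)² dz = -6/(z - 9). Sum: ln|(z - 9)| - 6/(z - 9) + C


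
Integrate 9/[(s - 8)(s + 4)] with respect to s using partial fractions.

Decompose: 9/[(s - 8)(s + 4)] = (3/4)/(s - 8) - (3/4)/(s + 4). Integrate each term: (3/4) ln|(s - 8)| - (3/4) ln|(s + 4)| + C


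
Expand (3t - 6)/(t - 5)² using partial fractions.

(3t - 6) = A(t - 5) + B. At t = 5: B = 3·5 - 6 = 9. Coeff of t: A = 3
Result: 3/(t - 5) + 9/(t - 5)²


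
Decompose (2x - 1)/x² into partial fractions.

(2x - 1) = Px + Q. At x = 0: Q = 2·0 - 1 = -1. Coeff of x: P = 2
Result: 2/x - 1/x²


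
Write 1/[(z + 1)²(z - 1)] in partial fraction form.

Cover-up at z=1: R = 1/(1 + 1)² = 1/4. Cover-up at z=-1: Q = 1/(-1 - 1) = -1/2. Comparing z² coeff: P = -R = -1/4
Result: (-1/4)/(z + 1) - (1/2)/(z + 1)² + (1/4)/(z - 1)


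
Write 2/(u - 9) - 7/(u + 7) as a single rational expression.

Common denominator (u - 9)(u + 7). Numerator: 2(u + 7) - 7(u - 9) = (2u + 14) - (7u - 63) = -5u + 77
Result: (-5u + 77)/[(u - 9)(u + 7)]


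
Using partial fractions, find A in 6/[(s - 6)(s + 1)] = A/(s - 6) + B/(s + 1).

Cover-up at s = 6: A = 6/(6 + 1) = 6/7


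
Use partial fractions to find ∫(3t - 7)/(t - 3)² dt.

Decompose: A = 3, B = 3·3 - 7 = 2, so (3t - 7)/(t - 3)² = 3/(t - 3) + 2/(t - 3)². Integrate: ∫ A/(t - 3) dt = 3 ln|(t - 3)|; ∫ B/(t - 3)² dt = -2/(t - 3). Sum: 3 ln|(t - 3)| - 2/(t - 3) + C


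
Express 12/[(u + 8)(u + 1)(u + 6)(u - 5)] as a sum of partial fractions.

Using Heaviside cover-up: (-6/91)/(u + 8) - (2/35)/(u + 1) + (6/55)/(u + 6) + (2/143)/(u - 5)


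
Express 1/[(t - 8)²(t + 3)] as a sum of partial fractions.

Cover-up at t=-3: R = 1/(-3 - 8)² = 1/121. Cover-up at t=8: Q = 1/(8 + 3) = 1/11. Comparing t² coeff: P = -R = -1/121
Result: (-1/121)/(t - 8) + (1/11)/(t - 8)² + (1/121)/(t + 3)


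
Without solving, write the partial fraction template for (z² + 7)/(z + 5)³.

Repeated linear factor (power 3): A/(z + 5) + B/(z + 5)² + C/(z + 5)³


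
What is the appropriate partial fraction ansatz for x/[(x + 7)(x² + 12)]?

Linear + irreducible quadratic: α/(x + 7) + (βx + γ)/(x² + 12)


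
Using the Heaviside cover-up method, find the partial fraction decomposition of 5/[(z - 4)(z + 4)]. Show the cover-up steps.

Cover (z - 4): set z=4, get α = 5/(4 + 4) = 5/8. Cover (z + 4): set z=-4, get β = 5/(-4 - 4) = -5/8.
Result: (5/8)/(z - 4) - (5/8)/(z + 4)


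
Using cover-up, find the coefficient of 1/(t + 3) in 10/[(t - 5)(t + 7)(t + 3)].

Cover (t + 3), set t=-3: 10/[(-3 - 5)(-3 + 7)] = -5/16


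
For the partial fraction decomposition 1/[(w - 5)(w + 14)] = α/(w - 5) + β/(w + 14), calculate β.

Cover-up at w = -14: β = 1/(-14 - 5) = -1/19


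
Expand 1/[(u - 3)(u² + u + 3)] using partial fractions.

Cover-up at u = 3: P = 1/(3² + 1·3 + 3) = 1/15. Then Q = -P = -1/15, R = -P·(1 + 3) = -4/15
Result: (1/15)/(u - 3) - ((1/15)u + 4/15)/(u² + u + 3)


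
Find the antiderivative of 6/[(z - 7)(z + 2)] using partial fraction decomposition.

Decompose: 6/[(z - 7)(z + 2)] = (2/3)/(z - 7) - (2/3)/(z + 2). Integrate each term: (2/3) ln|(z - 7)| - (2/3) ln|(z + 2)| + C


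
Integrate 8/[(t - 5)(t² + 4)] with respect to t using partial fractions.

Cover-up at t=5: A = 8/(5²+4) = 8/29. Coeff matching: B = -8/29, C = -40/29. Decomposition: (8/29)/(t - 5) - ((8/29)t + 40/29)/(t² + 4). Integrate: linear → ln, quadratic → (1/2)ln + arctan: (8/29) ln|(t - 5)| - (4/29) ln(t² + 4) - (20/29) arctan(t/2) + C


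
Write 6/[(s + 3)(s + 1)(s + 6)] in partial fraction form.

Using cover-up method: α = -1, β = 3/5, γ = 2/5
Result: -1/(s + 3) + (3/5)/(s + 1) + (2/5)/(s + 6)


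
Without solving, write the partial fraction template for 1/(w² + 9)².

Repeated quadratic factor: (Pw + Q)/(w² + 9) + (Rw + S)/(w² + 9)²


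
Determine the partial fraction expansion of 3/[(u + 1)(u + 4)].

3/(u + 1)(u + 4) = A/(u + 1) + B/(u + 4). A = 3/(-1 + 4) = 1, B = 3/(-4 + 1) = -1
Result: 1/(u + 1) - 1/(u + 4)


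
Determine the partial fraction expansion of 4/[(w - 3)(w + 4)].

4/(w - 3)(w + 4) = P/(w - 3) + Q/(w + 4). P = 4/(3 + 4) = 4/7, Q = 4/(-4 - 3) = -4/7
Result: (4/7)/(w - 3) - (4/7)/(w + 4)


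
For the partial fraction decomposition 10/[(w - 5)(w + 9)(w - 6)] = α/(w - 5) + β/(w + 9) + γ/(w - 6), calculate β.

Cover-up at w = -9: β = 10/[(-9 - 5)(-9 - 6)] = 10/[(-14)(-15)] = 10/210 = 1/21


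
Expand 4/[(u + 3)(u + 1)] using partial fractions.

4/(u + 3)(u + 1) = A/(u + 3) + B/(u + 1). A = 4/(-3 + 1) = -2, B = 4/(-1 + 3) = 2
Result: -2/(u + 3) + 2/(u + 1)


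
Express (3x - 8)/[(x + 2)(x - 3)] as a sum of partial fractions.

At x=-2: α = (3·(-2) - 8)/(-2 - 3) = 14/5. At x=3: β = (3·3 - 8)/(3 + 2) = 1/5
Result: (14/5)/(x + 2) + (1/5)/(x - 3)


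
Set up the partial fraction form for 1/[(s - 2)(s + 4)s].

Three distinct linear factors: P/(s - 2) + Q/(s + 4) + R/s


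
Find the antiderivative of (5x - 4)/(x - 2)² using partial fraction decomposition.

Decompose: P = 5, Q = 5·2 - 4 = 6, so (5x - 4)/(x - 2)² = 5/(x - 2) + 6/(x - 2)². Integrate: ∫ P/(x - 2) dx = 5 ln|(x - 2)|; ∫ Q/(x - 2)² dx = -6/(x - 2). Sum: 5 ln|(x - 2)| - 6/(x - 2) + C


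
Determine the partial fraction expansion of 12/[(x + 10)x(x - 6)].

Using cover-up method: α = 3/40, β = -1/5, γ = 1/8
Result: (3/40)/(x + 10) - (1/5)/x + (1/8)/(x - 6)


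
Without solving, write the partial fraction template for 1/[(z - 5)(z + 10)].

Distinct linear factors: A/(z - 5) + B/(z + 10)


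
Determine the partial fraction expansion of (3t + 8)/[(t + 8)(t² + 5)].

At t=-8: P = (3·(-8) + 8)/((-8)² + 5) = -16/69. Q = -P = 16/69, R = 3 - (-8)·P = 79/69
Result: (-16/69)/(t + 8) + ((16/69)t + 79/69)/(t² + 5)


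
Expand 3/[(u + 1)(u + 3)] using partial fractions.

3/(u + 1)(u + 3) = α/(u + 1) + β/(u + 3). α = 3/(-1 + 3) = 3/2, β = 3/(-3 + 1) = -3/2
Result: (3/2)/(u + 1) - (3/2)/(u + 3)


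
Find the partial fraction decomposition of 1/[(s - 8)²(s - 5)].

Cover-up at s=5: R = 1/(5 - 8)² = 1/9. Cover-up at s=8: Q = 1/(8 - 5) = 1/3. Comparing s² coeff: P = -R = -1/9
Result: (-1/9)/(s - 8) + (1/3)/(s - 8)² + (1/9)/(s - 5)


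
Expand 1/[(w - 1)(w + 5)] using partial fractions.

1/(w - 1)(w + 5) = α/(w - 1) + β/(w + 5). α = 1/(1 + 5) = 1/6, β = 1/(-5 - 1) = -1/6
Result: (1/6)/(w - 1) - (1/6)/(w + 5)


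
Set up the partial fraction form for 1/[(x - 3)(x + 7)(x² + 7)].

Two linear + quadratic: P/(x - 3) + Q/(x + 7) + (Rx + S)/(x² + 7)


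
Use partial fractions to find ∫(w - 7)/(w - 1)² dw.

Decompose: P = 1, Q = 1·1 - 7 = -6, so (w - 7)/(w - 1)² = 1/(w - 1) - 6/(w - 1)². Integrate: ∫ P/(w - 1) dw = ln|(w - 1)|; ∫ Q/(w - 1)² dw = 6/(w - 1). Sum: ln|(w - 1)| + 6/(w - 1) + C


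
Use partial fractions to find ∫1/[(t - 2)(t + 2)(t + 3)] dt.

Cover-up: A = 1/20, B = -1/4, C = 1/5. Decomposition: (1/20)/(t - 2) - (1/4)/(t + 2) + (1/5)/(t + 3). Integrate each term: (1/20) ln|(t - 2)| - (1/4) ln|(t + 2)| + (1/5) ln|(t + 3)| + C


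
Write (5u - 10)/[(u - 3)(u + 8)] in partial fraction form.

At u=3: P = (5·3 - 10)/(3 + 8) = 5/11. At u=-8: Q = (5·(-8) - 10)/(-8 - 3) = 50/11
Result: (5/11)/(u - 3) + (50/11)/(u + 8)


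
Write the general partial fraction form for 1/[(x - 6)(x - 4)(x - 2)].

Three distinct linear factors: A/(x - 6) + B/(x - 4) + C/(x - 2)


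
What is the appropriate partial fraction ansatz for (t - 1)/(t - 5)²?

Repeated linear factor: A/(t - 5) + B/(t - 5)²


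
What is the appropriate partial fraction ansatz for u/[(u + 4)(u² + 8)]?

Linear + irreducible quadratic: α/(u + 4) + (βu + γ)/(u² + 8)


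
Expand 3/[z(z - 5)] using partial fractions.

3/z(z - 5) = P/z + Q/(z - 5). P = 3/(0 - 5) = -3/5, Q = 3/(5 - 0) = 3/5
Result: (-3/5)/z + (3/5)/(z - 5)


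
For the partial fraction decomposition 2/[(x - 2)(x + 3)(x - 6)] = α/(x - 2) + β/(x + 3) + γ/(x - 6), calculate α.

Cover-up at x = 2: α = 2/[(2 + 3)(2 - 6)] = 2/[(5)(-4)] = -2/20 = -1/10


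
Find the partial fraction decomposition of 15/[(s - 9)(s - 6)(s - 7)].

Using cover-up method: P = 5/2, Q = 5, R = -15/2
Result: (5/2)/(s - 9) + 5/(s - 6) - (15/2)/(s - 7)


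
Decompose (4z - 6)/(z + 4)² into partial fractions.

(4z - 6) = α(z + 4) + β. At z = -4: β = 4·(-4) - 6 = -22. Coeff of z: α = 4
Result: 4/(z + 4) - 22/(z + 4)²


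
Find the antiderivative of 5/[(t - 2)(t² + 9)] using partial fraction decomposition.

Cover-up at t=2: A = 5/(2²+9) = 5/13. Coeff matching: B = -5/13, C = -10/13. Decomposition: (5/13)/(t - 2) - ((5/13)t + 10/13)/(t² + 9). Integrate: linear → ln, quadratic → (1/2)ln + arctan: (5/13) ln|(t - 2)| - (5/26) ln(t² + 9) - (10/39) arctan(t/3) + C


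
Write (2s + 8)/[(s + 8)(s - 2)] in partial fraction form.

At s=-8: α = (2·(-8) + 8)/(-8 - 2) = 4/5. At s=2: β = (2·2 + 8)/(2 + 8) = 6/5
Result: (4/5)/(s + 8) + (6/5)/(s - 2)


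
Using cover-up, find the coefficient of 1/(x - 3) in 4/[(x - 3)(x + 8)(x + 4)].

Cover (x - 3), set x=3: 4/[(3 + 8)(3 + 4)] = 4/77


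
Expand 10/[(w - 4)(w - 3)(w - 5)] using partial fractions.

Using cover-up method: P = -10, Q = 5, R = 5
Result: -10/(w - 4) + 5/(w - 3) + 5/(w - 5)


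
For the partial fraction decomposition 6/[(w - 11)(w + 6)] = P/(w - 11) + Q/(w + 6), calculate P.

Cover-up at w = 11: P = 6/(11 + 6) = 6/17


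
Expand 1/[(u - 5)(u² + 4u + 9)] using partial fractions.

Cover-up at u = 5: A = 1/(5² + 4·5 + 9) = 1/54. Then B = -A = -1/54, C = -A·(4 + 5) = -1/6
Result: (1/54)/(u - 5) - ((1/54)u + 1/6)/(u² + 4u + 9)


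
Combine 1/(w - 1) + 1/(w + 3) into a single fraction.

Common denominator (w - 1)(w + 3). Numerator: 1(w + 3) + 1(w - 1) = (w + 3) + (w - 1) = 2w + 2
Result: (2w + 2)/[(w - 1)(w + 3)]


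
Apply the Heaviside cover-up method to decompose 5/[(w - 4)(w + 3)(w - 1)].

Cover (w - 4), w=4: P = 5/[(4 + 3)(4 - 1)] = 5/21. Cover (w + 3), w=-3: Q = 5/[(-3 - 4)(-3 - 1)] = 5/28. Cover (w - 1), w=1: R = 5/[(1 - 4)(1 + 3)] = -5/12.
Result: (5/21)/(w - 4) + (5/28)/(w + 3) - (5/12)/(w - 1)


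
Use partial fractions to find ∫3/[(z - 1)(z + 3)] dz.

Decompose: 3/[(z - 1)(z + 3)] = (3/4)/(z - 1) - (3/4)/(z + 3). Integrate each term: (3/4) ln|(z - 1)| - (3/4) ln|(z + 3)| + C


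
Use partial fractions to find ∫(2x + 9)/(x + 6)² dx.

Decompose: α = 2, β = 2·(-6) + 9 = -3, so (2x + 9)/(x + 6)² = 2/(x + 6) - 3/(x + 6)². Integrate: ∫ α/(x + 6) dx = 2 ln|(x + 6)|; ∫ β/(x + 6)² dx = 3/(x + 6). Sum: 2 ln|(x + 6)| + 3/(x + 6) + C


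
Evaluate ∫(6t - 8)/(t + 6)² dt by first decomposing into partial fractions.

Decompose: P = 6, Q = 6·(-6) - 8 = -44, so (6t - 8)/(t + 6)² = 6/(t + 6) - 44/(t + 6)². Integrate: ∫ P/(t + 6) dt = 6 ln|(t + 6)|; ∫ Q/(t + 6)² dt = 44/(t + 6). Sum: 6 ln|(t + 6)| + 44/(t + 6) + C


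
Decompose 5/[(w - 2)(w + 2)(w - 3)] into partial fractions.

Using cover-up method: P = -5/4, Q = 1/4, R = 1
Result: (-5/4)/(w - 2) + (1/4)/(w + 2) + 1/(w - 3)


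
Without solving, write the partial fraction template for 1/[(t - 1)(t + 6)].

Distinct linear factors: α/(t - 1) + β/(t + 6)


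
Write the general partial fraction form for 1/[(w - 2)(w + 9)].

Distinct linear factors: P/(w - 2) + Q/(w + 9)


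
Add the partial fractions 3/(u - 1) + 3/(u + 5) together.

Common denominator (u - 1)(u + 5). Numerator: 3(u + 5) + 3(u - 1) = (3u + 15) + (3u - 3) = 6u + 12
Result: (6u + 12)/[(u - 1)(u + 5)]


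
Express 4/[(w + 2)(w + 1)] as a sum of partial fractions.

4/(w + 2)(w + 1) = P/(w + 2) + Q/(w + 1). P = 4/(-2 + 1) = -4, Q = 4/(-1 + 2) = 4
Result: -4/(w + 2) + 4/(w + 1)


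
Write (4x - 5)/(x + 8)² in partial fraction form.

(4x - 5) = α(x + 8) + β. At x = -8: β = 4·(-8) - 5 = -37. Coeff of x: α = 4
Result: 4/(x + 8) - 37/(x + 8)²


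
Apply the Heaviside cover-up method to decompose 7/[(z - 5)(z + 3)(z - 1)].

Cover (z - 5), z=5: α = 7/[(5 + 3)(5 - 1)] = 7/32. Cover (z + 3), z=-3: β = 7/[(-3 - 5)(-3 - 1)] = 7/32. Cover (z - 1), z=1: γ = 7/[(1 - 5)(1 + 3)] = -7/16.
Result: (7/32)/(z - 5) + (7/32)/(z + 3) - (7/16)/(z - 1)


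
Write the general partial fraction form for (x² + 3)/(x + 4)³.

Repeated linear factor (power 3): α/(x + 4) + β/(x + 4)² + γ/(x + 4)³


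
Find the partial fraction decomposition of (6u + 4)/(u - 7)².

(6u + 4) = A(u - 7) + B. At u = 7: B = 6·7 + 4 = 46. Coeff of u: A = 6
Result: 6/(u - 7) + 46/(u - 7)²


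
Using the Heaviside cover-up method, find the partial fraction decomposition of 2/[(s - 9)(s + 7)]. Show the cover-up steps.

Cover (s - 9): set s=9, get α = 2/(9 + 7) = 1/8. Cover (s + 7): set s=-7, get β = 2/(-7 - 9) = -1/8.
Result: (1/8)/(s - 9) - (1/8)/(s + 7)


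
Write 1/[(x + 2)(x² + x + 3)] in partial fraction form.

Cover-up at x = -2: P = 1/((-2)² + 1·(-2) + 3) = 1/5. Then Q = -P = -1/5, R = -P·(1 - 2) = 1/5
Result: (1/5)/(x + 2) - ((1/5)x - 1/5)/(x² + x + 3)


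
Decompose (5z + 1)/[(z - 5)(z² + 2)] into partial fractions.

At z=5: α = (5·5 + 1)/(5² + 2) = 26/27. β = -α = -26/27, γ = 5 - 5·α = 5/27
Result: (26/27)/(z - 5) - ((26/27)z - 5/27)/(z² + 2)


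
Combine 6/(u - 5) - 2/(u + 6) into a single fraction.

Common denominator (u - 5)(u + 6). Numerator: 6(u + 6) - 2(u - 5) = (6u + 36) - (2u - 10) = 4u + 46
Result: (4u + 46)/[(u - 5)(u + 6)]


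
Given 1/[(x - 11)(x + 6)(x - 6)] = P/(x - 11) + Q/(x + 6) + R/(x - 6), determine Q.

Cover-up at x = -6: Q = 1/[(-6 - 11)(-6 - 6)] = 1/[(-17)(-12)] = 1/204


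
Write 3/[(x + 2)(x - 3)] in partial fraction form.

3/(x + 2)(x - 3) = α/(x + 2) + β/(x - 3). α = 3/(-2 - 3) = -3/5, β = 3/(3 + 2) = 3/5
Result: (-3/5)/(x + 2) + (3/5)/(x - 3)


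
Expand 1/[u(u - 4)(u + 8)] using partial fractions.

Using cover-up method: α = -1/32, β = 1/48, γ = 1/96
Result: (-1/32)/u + (1/48)/(u - 4) + (1/96)/(u + 8)


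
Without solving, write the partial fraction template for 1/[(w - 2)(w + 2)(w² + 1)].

Two linear + quadratic: A/(w - 2) + B/(w + 2) + (Cw + D)/(w² + 1)


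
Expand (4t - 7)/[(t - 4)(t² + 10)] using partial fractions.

At t=4: α = (4·4 - 7)/(4² + 10) = 9/26. β = -α = -9/26, γ = 4 - 4·α = 34/13
Result: (9/26)/(t - 4) - ((9/26)t - 34/13)/(t² + 10)


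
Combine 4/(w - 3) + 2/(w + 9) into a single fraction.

Common denominator (w - 3)(w + 9). Numerator: 4(w + 9) + 2(w - 3) = (4w + 36) + (2w - 6) = 6w + 30
Result: (6w + 30)/[(w - 3)(w + 9)]


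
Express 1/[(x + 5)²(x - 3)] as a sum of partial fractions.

Cover-up at x=3: C = 1/(3 + 5)² = 1/64. Cover-up at x=-5: B = 1/(-5 - 3) = -1/8. Comparing x² coeff: A = -C = -1/64
Result: (-1/64)/(x + 5) - (1/8)/(x + 5)² + (1/64)/(x - 3)


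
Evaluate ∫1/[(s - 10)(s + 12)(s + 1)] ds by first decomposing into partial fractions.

Cover-up: P = 1/242, Q = 1/242, R = -1/121. Decomposition: (1/242)/(s - 10) + (1/242)/(s + 12) - (1/121)/(s + 1). Integrate each term: (1/242) ln|(s - 10)| + (1/242) ln|(s + 12)| - (1/121) ln|(s + 1)| + C


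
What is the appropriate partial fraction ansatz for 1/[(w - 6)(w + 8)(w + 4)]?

Three distinct linear factors: P/(w - 6) + Q/(w + 8) + R/(w + 4)


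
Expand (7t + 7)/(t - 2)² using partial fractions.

(7t + 7) = A(t - 2) + B. At t = 2: B = 7·2 + 7 = 21. Coeff of t: A = 7
Result: 7/(t - 2) + 21/(t - 2)²


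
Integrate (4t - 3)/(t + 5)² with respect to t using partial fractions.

Decompose: P = 4, Q = 4·(-5) - 3 = -23, so (4t - 3)/(t + 5)² = 4/(t + 5) - 23/(t + 5)². Integrate: ∫ P/(t + 5) dt = 4 ln|(t + 5)|; ∫ Q/(t + 5)² dt = 23/(t + 5). Sum: 4 ln|(t + 5)| + 23/(t + 5) + C


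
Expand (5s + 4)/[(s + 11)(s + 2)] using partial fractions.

At s=-11: P = (5·(-11) + 4)/(-11 + 2) = 17/3. At s=-2: Q = (5·(-2) + 4)/(-2 + 11) = -2/3
Result: (17/3)/(s + 11) - (2/3)/(s + 2)


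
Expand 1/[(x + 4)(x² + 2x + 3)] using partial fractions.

Cover-up at x = -4: P = 1/((-4)² + 2·(-4) + 3) = 1/11. Then Q = -P = -1/11, R = -P·(2 - 4) = 2/11
Result: (1/11)/(x + 4) - ((1/11)x - 2/11)/(x² + 2x + 3)


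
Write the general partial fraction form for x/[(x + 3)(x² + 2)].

Linear + irreducible quadratic: A/(x + 3) + (Bx + C)/(x² + 2)


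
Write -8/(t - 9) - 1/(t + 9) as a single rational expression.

Common denominator (t - 9)(t + 9). Numerator: -8(t + 9) - 1(t - 9) = (-8t - 72) - (t - 9) = -9t - 63
Result: (-9t - 63)/[(t - 9)(t + 9)]


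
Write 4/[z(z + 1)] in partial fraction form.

4/z(z + 1) = P/z + Q/(z + 1). P = 4/(0 + 1) = 4, Q = 4/(-1 - 0) = -4
Result: 4/z - 4/(z + 1)


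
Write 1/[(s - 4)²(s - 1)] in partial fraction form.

Cover-up at s=1: C = 1/(1 - 4)² = 1/9. Cover-up at s=4: B = 1/(4 - 1) = 1/3. Comparing s² coeff: A = -C = -1/9
Result: (-1/9)/(s - 4) + (1/3)/(s - 4)² + (1/9)/(s - 1)


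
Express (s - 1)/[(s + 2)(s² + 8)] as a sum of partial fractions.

At s=-2: α = (1·(-2) - 1)/((-2)² + 8) = -1/4. β = -α = 1/4, γ = 1 - (-2)·α = 1/2
Result: (-1/4)/(s + 2) + ((1/4)s + 1/2)/(s² + 8)


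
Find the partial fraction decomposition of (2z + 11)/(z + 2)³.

(2z + 11) = α(z + 2)² + β(z + 2) + γ. At z = -2: γ = 2·(-2) + 11 = 7. Coefficients: α = 0, β = 2
Result: 2/(z + 2)² + 7/(z + 2)³


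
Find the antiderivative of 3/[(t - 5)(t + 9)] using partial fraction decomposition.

Decompose: 3/[(t - 5)(t + 9)] = (3/14)/(t - 5) - (3/14)/(t + 9). Integrate each term: (3/14) ln|(t - 5)| - (3/14) ln|(t + 9)| + C


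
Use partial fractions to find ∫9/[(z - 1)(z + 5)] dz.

Decompose: 9/[(z - 1)(z + 5)] = (3/2)/(z - 1) - (3/2)/(z + 5). Integrate each term: (3/2) ln|(z - 1)| - (3/2) ln|(z + 5)| + C


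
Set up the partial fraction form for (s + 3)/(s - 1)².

Repeated linear factor: α/(s - 1) + β/(s - 1)²


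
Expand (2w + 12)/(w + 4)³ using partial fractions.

(2w + 12) = P(w + 4)² + Q(w + 4) + R. At w = -4: R = 2·(-4) + 12 = 4. Coefficients: P = 0, Q = 2
Result: 2/(w + 4)² + 4/(w + 4)³


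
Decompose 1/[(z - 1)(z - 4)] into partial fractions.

1/(z - 1)(z - 4) = P/(z - 1) + Q/(z - 4). P = 1/(1 - 4) = -1/3, Q = 1/(4 - 1) = 1/3
Result: (-1/3)/(z - 1) + (1/3)/(z - 4)


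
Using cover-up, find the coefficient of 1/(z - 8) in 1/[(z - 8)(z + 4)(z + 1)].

Cover (z - 8), set z=8: 1/[(8 + 4)(8 + 1)] = 1/108


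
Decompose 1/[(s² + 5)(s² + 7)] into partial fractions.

Coefficient matching gives α = γ = 0, β = 1/(7-5) = 1/2, δ = -β = -1/2
Result: (1/2)/(s² + 5) - (1/2)/(s² + 7)


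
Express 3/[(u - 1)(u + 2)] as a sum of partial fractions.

3/(u - 1)(u + 2) = A/(u - 1) + B/(u + 2). A = 3/(1 + 2) = 1, B = 3/(-2 - 1) = -1
Result: 1/(u - 1) - 1/(u + 2)


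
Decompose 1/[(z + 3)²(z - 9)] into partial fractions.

Cover-up at z=9: C = 1/(9 + 3)² = 1/144. Cover-up at z=-3: B = 1/(-3 - 9) = -1/12. Comparing z² coeff: A = -C = -1/144
Result: (-1/144)/(z + 3) - (1/12)/(z + 3)² + (1/144)/(z - 9)


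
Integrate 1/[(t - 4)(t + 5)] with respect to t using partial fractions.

Decompose: 1/[(t - 4)(t + 5)] = (1/9)/(t - 4) - (1/9)/(t + 5). Integrate each term: (1/9) ln|(t - 4)| - (1/9) ln|(t + 5)| + C


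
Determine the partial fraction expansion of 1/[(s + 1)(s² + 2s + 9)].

Cover-up at s = -1: P = 1/((-1)² + 2·(-1) + 9) = 1/8. Then Q = -P = -1/8, R = -P·(2 - 1) = -1/8
Result: (1/8)/(s + 1) - ((1/8)s + 1/8)/(s² + 2s + 9)


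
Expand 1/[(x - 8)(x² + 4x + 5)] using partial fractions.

Cover-up at x = 8: P = 1/(8² + 4·8 + 5) = 1/101. Then Q = -P = -1/101, R = -P·(4 + 8) = -12/101
Result: (1/101)/(x - 8) - ((1/101)x + 12/101)/(x² + 4x + 5)


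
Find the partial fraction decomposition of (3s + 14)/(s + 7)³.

(3s + 14) = P(s + 7)² + Q(s + 7) + R. At s = -7: R = 3·(-7) + 14 = -7. Coefficients: P = 0, Q = 3
Result: 3/(s + 7)² - 7/(s + 7)³


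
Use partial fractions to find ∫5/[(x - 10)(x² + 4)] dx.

Cover-up at x=10: P = 5/(10²+4) = 5/104. Coeff matching: Q = -5/104, R = -25/52. Decomposition: (5/104)/(x - 10) - ((5/104)x + 25/52)/(x² + 4). Integrate: linear → ln, quadratic → (1/2)ln + arctan: (5/104) ln|(x - 10)| - (5/208) ln(x² + 4) - (25/104) arctan(x/2) + C


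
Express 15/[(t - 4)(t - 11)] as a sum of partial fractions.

15/(t - 4)(t - 11) = A/(t - 4) + B/(t - 11). A = 15/(4 - 11) = -15/7, B = 15/(11 - 4) = 15/7
Result: (-15/7)/(t - 4) + (15/7)/(t - 11)


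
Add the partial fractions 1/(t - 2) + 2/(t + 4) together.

Common denominator (t - 2)(t + 4). Numerator: 1(t + 4) + 2(t - 2) = (t + 4) + (2t - 4) = 3t
Result: (3t)/[(t - 2)(t + 4)]


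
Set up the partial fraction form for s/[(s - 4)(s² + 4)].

Linear + irreducible quadratic: A/(s - 4) + (Bs + C)/(s² + 4)


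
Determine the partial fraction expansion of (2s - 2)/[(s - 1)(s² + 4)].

At s=1: P = (2·1 - 2)/(1² + 4) = 0. Q = -P = 0, R = 2 - 1·P = 2
Result: (2)/(s² + 4)


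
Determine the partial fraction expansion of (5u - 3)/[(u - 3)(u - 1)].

At u=3: A = (5·3 - 3)/(3 - 1) = 6. At u=1: B = (5·1 - 3)/(1 - 3) = -1
Result: 6/(u - 3) - 1/(u - 1)


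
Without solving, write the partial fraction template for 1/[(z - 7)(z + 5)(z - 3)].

Three distinct linear factors: P/(z - 7) + Q/(z + 5) + R/(z - 3)


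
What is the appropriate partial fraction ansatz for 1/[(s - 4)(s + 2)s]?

Three distinct linear factors: α/(s - 4) + β/(s + 2) + γ/s


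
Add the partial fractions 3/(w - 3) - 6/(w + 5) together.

Common denominator (w - 3)(w + 5). Numerator: 3(w + 5) - 6(w - 3) = (3w + 15) - (6w - 18) = -3w + 33
Result: (-3w + 33)/[(w - 3)(w + 5)]


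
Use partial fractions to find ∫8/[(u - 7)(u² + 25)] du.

Cover-up at u=7: α = 8/(7²+25) = 4/37. Coeff matching: β = -4/37, γ = -28/37. Decomposition: (4/37)/(u - 7) - ((4/37)u + 28/37)/(u² + 25). Integrate: linear → ln, quadratic → (1/2)ln + arctan: (4/37) ln|(u - 7)| - (2/37) ln(u² + 25) - (28/185) arctan(u/5) + C


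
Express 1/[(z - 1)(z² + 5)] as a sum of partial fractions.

Cover-up at z = 1: A = 1/(1² + 5) = 1/6. Then B = -A = -1/6, C = -A·(0 + 1) = -1/6
Result: (1/6)/(z - 1) - ((1/6)z + 1/6)/(z² + 5)


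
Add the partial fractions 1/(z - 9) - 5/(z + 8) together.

Common denominator (z - 9)(z + 8). Numerator: 1(z + 8) - 5(z - 9) = (z + 8) - (5z - 45) = -4z + 53
Result: (-4z + 53)/[(z - 9)(z + 8)]


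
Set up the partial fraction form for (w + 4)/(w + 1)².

Repeated linear factor: A/(w + 1) + B/(w + 1)²


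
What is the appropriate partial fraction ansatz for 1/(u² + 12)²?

Repeated quadratic factor: (αu + β)/(u² + 12) + (γu + δ)/(u² + 12)²


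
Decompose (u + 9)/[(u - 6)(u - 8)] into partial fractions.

At u=6: P = (1·6 + 9)/(6 - 8) = -15/2. At u=8: Q = (1·8 + 9)/(8 - 6) = 17/2
Result: (-15/2)/(u - 6) + (17/2)/(u - 8)


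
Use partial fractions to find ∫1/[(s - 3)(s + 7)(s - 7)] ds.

Cover-up: A = -1/40, B = 1/140, C = 1/56. Decomposition: (-1/40)/(s - 3) + (1/140)/(s + 7) + (1/56)/(s - 7). Integrate each term: (-1/40) ln|(s - 3)| + (1/140) ln|(s + 7)| + (1/56) ln|(s - 7)| + C


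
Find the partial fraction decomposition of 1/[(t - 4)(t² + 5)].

Cover-up at t = 4: A = 1/(4² + 5) = 1/21. Then B = -A = -1/21, C = -A·(0 + 4) = -4/21
Result: (1/21)/(t - 4) - ((1/21)t + 4/21)/(t² + 5)


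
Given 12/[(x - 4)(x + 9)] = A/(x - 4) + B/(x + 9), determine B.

Cover-up at x = -9: B = 12/(-9 - 4) = -12/13


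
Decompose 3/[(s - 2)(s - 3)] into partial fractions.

3/(s - 2)(s - 3) = P/(s - 2) + Q/(s - 3). P = 3/(2 - 3) = -3, Q = 3/(3 - 2) = 3
Result: -3/(s - 2) + 3/(s - 3)


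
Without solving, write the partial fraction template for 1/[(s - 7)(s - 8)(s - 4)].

Three distinct linear factors: α/(s - 7) + β/(s - 8) + γ/(s - 4)


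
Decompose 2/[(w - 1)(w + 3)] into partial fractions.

2/(w - 1)(w + 3) = α/(w - 1) + β/(w + 3). α = 2/(1 + 3) = 1/2, β = 2/(-3 - 1) = -1/2
Result: (1/2)/(w - 1) - (1/2)/(w + 3)


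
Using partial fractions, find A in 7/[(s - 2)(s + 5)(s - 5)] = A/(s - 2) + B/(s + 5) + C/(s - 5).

Cover-up at s = 2: A = 7/[(2 + 5)(2 - 5)] = 7/[(7)(-3)] = -7/21 = -1/3


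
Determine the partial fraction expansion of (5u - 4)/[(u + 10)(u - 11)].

At u=-10: P = (5·(-10) - 4)/(-10 - 11) = 18/7. At u=11: Q = (5·11 - 4)/(11 + 10) = 17/7
Result: (18/7)/(u + 10) + (17/7)/(u - 11)


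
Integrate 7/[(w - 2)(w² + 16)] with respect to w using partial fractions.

Cover-up at w=2: P = 7/(2²+16) = 7/20. Coeff matching: Q = -7/20, R = -7/10. Decomposition: (7/20)/(w - 2) - ((7/20)w + 7/10)/(w² + 16). Integrate: linear → ln, quadratic → (1/2)ln + arctan: (7/20) ln|(w - 2)| - (7/40) ln(w² + 16) - (7/40) arctan(w/4) + C


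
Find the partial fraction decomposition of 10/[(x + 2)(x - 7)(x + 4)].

Using cover-up method: α = -5/9, β = 10/99, γ = 5/11
Result: (-5/9)/(x + 2) + (10/99)/(x - 7) + (5/11)/(x + 4)


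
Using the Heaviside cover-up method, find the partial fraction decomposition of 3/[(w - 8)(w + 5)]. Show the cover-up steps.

Cover (w - 8): set w=8, get α = 3/(8 + 5) = 3/13. Cover (w + 5): set w=-5, get β = 3/(-5 - 8) = -3/13.
Result: (3/13)/(w - 8) - (3/13)/(w + 5)


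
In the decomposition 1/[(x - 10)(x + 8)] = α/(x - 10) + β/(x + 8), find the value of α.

Cover-up at x = 10: α = 1/(10 + 8) = 1/18


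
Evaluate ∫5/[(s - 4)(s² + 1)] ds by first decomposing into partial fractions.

Cover-up at s=4: α = 5/(4²+1) = 5/17. Coeff matching: β = -5/17, γ = -20/17. Decomposition: (5/17)/(s - 4) - ((5/17)s + 20/17)/(s² + 1). Integrate: linear → ln, quadratic → (1/2)ln + arctan: (5/17) ln|(s - 4)| - (5/34) ln(s² + 1) - (20/17) arctan(s) + C


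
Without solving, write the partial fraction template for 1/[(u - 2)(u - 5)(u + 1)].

Three distinct linear factors: P/(u - 2) + Q/(u - 5) + R/(u + 1)


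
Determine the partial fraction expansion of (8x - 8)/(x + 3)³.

(8x - 8) = A(x + 3)² + B(x + 3) + C. At x = -3: C = 8·(-3) - 8 = -32. Coefficients: A = 0, B = 8
Result: 8/(x + 3)² - 32/(x + 3)³


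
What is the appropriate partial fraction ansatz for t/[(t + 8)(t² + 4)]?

Linear + irreducible quadratic: A/(t + 8) + (Bt + C)/(t² + 4)


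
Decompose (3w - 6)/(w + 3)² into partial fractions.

(3w - 6) = P(w + 3) + Q. At w = -3: Q = 3·(-3) - 6 = -15. Coeff of w: P = 3
Result: 3/(w + 3) - 15/(w + 3)²


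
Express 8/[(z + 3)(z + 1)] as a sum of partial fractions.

8/(z + 3)(z + 1) = P/(z + 3) + Q/(z + 1). P = 8/(-3 + 1) = -4, Q = 8/(-1 + 3) = 4
Result: -4/(z + 3) + 4/(z + 1)


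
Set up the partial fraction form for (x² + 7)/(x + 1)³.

Repeated linear factor (power 3): α/(x + 1) + β/(x + 1)² + γ/(x + 1)³


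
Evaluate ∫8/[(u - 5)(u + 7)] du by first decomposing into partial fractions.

Decompose: 8/[(u - 5)(u + 7)] = (2/3)/(u - 5) - (2/3)/(u + 7). Integrate each term: (2/3) ln|(u - 5)| - (2/3) ln|(u + 7)| + C


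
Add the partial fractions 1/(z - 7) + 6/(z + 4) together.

Common denominator (z - 7)(z + 4). Numerator: 1(z + 4) + 6(z - 7) = (z + 4) + (6z - 42) = 7z - 38
Result: (7z - 38)/[(z - 7)(z + 4)]


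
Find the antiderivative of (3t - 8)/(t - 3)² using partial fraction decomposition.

Decompose: A = 3, B = 3·3 - 8 = 1, so (3t - 8)/(t - 3)² = 3/(t - 3) + 1/(t - 3)². Integrate: ∫ A/(t - 3) dt = 3 ln|(t - 3)|; ∫ B/(t - 3)² dt = -1/(t - 3). Sum: 3 ln|(t - 3)| - 1/(t - 3) + C


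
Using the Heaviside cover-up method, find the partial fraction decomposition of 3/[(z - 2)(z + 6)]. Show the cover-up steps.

Cover (z - 2): set z=2, get P = 3/(2 + 6) = 3/8. Cover (z + 6): set z=-6, get Q = 3/(-6 - 2) = -3/8.
Result: (3/8)/(z - 2) - (3/8)/(z + 6)


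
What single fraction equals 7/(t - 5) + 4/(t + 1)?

Common denominator (t - 5)(t + 1). Numerator: 7(t + 1) + 4(t - 5) = (7t + 7) + (4t - 20) = 11t - 13
Result: (11t - 13)/[(t - 5)(t + 1)]


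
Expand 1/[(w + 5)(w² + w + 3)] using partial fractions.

Cover-up at w = -5: A = 1/((-5)² + 1·(-5) + 3) = 1/23. Then B = -A = -1/23, C = -A·(1 - 5) = 4/23
Result: (1/23)/(w + 5) - ((1/23)w - 4/23)/(w² + w + 3)


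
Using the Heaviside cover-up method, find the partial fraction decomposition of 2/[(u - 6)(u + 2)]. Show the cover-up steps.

Cover (u - 6): set u=6, get α = 2/(6 + 2) = 1/4. Cover (u + 2): set u=-2, get β = 2/(-2 - 6) = -1/4.
Result: (1/4)/(u - 6) - (1/4)/(u + 2)


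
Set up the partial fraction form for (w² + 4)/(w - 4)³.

Repeated linear factor (power 3): P/(w - 4) + Q/(w - 4)² + R/(w - 4)³


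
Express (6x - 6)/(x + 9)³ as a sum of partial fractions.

(6x - 6) = A(x + 9)² + B(x + 9) + C. At x = -9: C = 6·(-9) - 6 = -60. Coefficients: A = 0, B = 6
Result: 6/(x + 9)² - 60/(x + 9)³


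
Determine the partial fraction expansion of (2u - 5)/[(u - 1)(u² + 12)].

At u=1: A = (2·1 - 5)/(1² + 12) = -3/13. B = -A = 3/13, C = 2 - 1·A = 29/13
Result: (-3/13)/(u - 1) + ((3/13)u + 29/13)/(u² + 12)


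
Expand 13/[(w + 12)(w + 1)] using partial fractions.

13/(w + 12)(w + 1) = P/(w + 12) + Q/(w + 1). P = 13/(-12 + 1) = -13/11, Q = 13/(-1 + 12) = 13/11
Result: (-13/11)/(w + 12) + (13/11)/(w + 1)


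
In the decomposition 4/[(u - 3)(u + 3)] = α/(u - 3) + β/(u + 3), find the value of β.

Cover-up at u = -3: β = 4/(-3 - 3) = -4/6 = -2/3


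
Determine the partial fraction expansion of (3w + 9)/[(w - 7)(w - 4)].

At w=7: A = (3·7 + 9)/(7 - 4) = 10. At w=4: B = (3·4 + 9)/(4 - 7) = -7
Result: 10/(w - 7) - 7/(w - 4)


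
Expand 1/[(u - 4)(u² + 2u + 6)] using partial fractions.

Cover-up at u = 4: P = 1/(4² + 2·4 + 6) = 1/30. Then Q = -P = -1/30, R = -P·(2 + 4) = -1/5
Result: (1/30)/(u - 4) - ((1/30)u + 1/5)/(u² + 2u + 6)


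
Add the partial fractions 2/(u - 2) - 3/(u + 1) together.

Common denominator (u - 2)(u + 1). Numerator: 2(u + 1) - 3(u - 2) = (2u + 2) - (3u - 6) = -u + 8
Result: (-u + 8)/[(u - 2)(u + 1)]


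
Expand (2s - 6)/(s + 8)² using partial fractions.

(2s - 6) = A(s + 8) + B. At s = -8: B = 2·(-8) - 6 = -22. Coeff of s: A = 2
Result: 2/(s + 8) - 22/(s + 8)²


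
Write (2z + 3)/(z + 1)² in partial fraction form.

(2z + 3) = A(z + 1) + B. At z = -1: B = 2·(-1) + 3 = 1. Coeff of z: A = 2
Result: 2/(z + 1) + 1/(z + 1)²


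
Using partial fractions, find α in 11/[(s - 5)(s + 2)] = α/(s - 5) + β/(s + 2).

Cover-up at s = 5: α = 11/(5 + 2) = 11/7


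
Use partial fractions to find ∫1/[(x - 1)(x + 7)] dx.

Decompose: 1/[(x - 1)(x + 7)] = (1/8)/(x - 1) - (1/8)/(x + 7). Integrate each term: (1/8) ln|(x - 1)| - (1/8) ln|(x + 7)| + C


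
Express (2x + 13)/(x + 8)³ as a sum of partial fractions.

(2x + 13) = A(x + 8)² + B(x + 8) + C. At x = -8: C = 2·(-8) + 13 = -3. Coefficients: A = 0, B = 2
Result: 2/(x + 8)² - 3/(x + 8)³


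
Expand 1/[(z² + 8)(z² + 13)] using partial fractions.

Coefficient matching gives P = R = 0, Q = 1/(13-8) = 1/5, S = -Q = -1/5
Result: (1/5)/(z² + 8) - (1/5)/(z² + 13)


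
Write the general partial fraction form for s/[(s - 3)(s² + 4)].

Linear + irreducible quadratic: A/(s - 3) + (Bs + C)/(s² + 4)


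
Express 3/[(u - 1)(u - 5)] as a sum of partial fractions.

3/(u - 1)(u - 5) = α/(u - 1) + β/(u - 5). α = 3/(1 - 5) = -3/4, β = 3/(5 - 1) = 3/4
Result: (-3/4)/(u - 1) + (3/4)/(u - 5)


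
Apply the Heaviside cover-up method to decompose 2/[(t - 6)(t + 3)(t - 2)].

Cover (t - 6), t=6: A = 2/[(6 + 3)(6 - 2)] = 1/18. Cover (t + 3), t=-3: B = 2/[(-3 - 6)(-3 - 2)] = 2/45. Cover (t - 2), t=2: C = 2/[(2 - 6)(2 + 3)] = -1/10.
Result: (1/18)/(t - 6) + (2/45)/(t + 3) - (1/10)/(t - 2)


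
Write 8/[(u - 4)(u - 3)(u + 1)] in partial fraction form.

Using cover-up method: A = 8/5, B = -2, C = 2/5
Result: (8/5)/(u - 4) - 2/(u - 3) + (2/5)/(u + 1)


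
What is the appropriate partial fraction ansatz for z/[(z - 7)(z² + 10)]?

Linear + irreducible quadratic: A/(z - 7) + (Bz + C)/(z² + 10)


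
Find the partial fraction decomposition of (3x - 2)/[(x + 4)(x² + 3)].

At x=-4: α = (3·(-4) - 2)/((-4)² + 3) = -14/19. β = -α = 14/19, γ = 3 - (-4)·α = 1/19
Result: (-14/19)/(x + 4) + ((14/19)x + 1/19)/(x² + 3)


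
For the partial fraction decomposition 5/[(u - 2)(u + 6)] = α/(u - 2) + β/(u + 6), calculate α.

Cover-up at u = 2: α = 5/(2 + 6) = 5/8


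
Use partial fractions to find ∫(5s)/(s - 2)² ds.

Decompose: α = 5, β = 5·2 + 0 = 10, so (5s)/(s - 2)² = 5/(s - 2) + 10/(s - 2)². Integrate: ∫ α/(s - 2) ds = 5 ln|(s - 2)|; ∫ β/(s - 2)² ds = -10/(s - 2). Sum: 5 ln|(s - 2)| - 10/(s - 2) + C


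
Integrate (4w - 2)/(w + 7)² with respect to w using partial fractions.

Decompose: α = 4, β = 4·(-7) - 2 = -30, so (4w - 2)/(w + 7)² = 4/(w + 7) - 30/(w + 7)². Integrate: ∫ α/(w + 7) dw = 4 ln|(w + 7)|; ∫ β/(w + 7)² dw = 30/(w + 7). Sum: 4 ln|(w + 7)| + 30/(w + 7) + C
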